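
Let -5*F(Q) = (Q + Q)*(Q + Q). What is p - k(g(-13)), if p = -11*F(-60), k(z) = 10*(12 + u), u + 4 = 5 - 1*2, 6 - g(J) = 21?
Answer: 31570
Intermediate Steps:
g(J) = -15 (g(J) = 6 - 1*21 = 6 - 21 = -15)
u = -1 (u = -4 + (5 - 1*2) = -4 + (5 - 2) = -4 + 3 = -1)
F(Q) = -4*Q²/5 (F(Q) = -(Q + Q)*(Q + Q)/5 = -2*Q*2*Q/5 = -4*Q²/5)
k(z) = 110 (k(z) = 10*(12 - 1) = 10*11 = 110)
p = 31680 (p = -(-44)*(-60)²/5 = -(-44)*3600/5 = -11*(-2880) = 31680)
p - k(g(-13)) = 31680 - 1*110 = 31680 - 110 = 31570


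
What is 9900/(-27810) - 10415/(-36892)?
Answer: -839885/11399628 ≈ -0.073677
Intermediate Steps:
9900/(-27810) - 10415/(-36892) = 9900*(-1/27810) - 10415*(-1/36892) = -110/309 + 10415/36892 = -839885/11399628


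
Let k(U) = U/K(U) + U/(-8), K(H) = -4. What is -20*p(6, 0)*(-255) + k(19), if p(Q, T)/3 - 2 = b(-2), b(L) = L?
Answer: -57/8 ≈ -7.1250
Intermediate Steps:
p(Q, T) = 0 (p(Q, T) = 6 + 3*(-2) = 6 - 6 = 0)
k(U) = -3*U/8 (k(U) = U/(-4) + U/(-8) = U*(-1/4) + U*(-1/8) = -U/4 - U/8 = -3*U/8)
-20*p(6, 0)*(-255) + k(19) = -20*0*(-255) - 3/8*19 = 0*(-255) - 57/8 = 0 - 57/8 = -57/8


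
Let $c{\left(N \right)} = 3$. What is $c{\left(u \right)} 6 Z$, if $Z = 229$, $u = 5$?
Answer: $4122$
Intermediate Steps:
$c{\left(u \right)} 6 Z = 3 \cdot 6 \cdot 229 = 18 \cdot 229 = 4122$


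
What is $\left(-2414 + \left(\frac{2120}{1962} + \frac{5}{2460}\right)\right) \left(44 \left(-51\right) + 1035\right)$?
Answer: $\frac{156444523027}{53628} \approx 2.9172 \cdot 10^{6}$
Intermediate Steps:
$\left(-2414 + \left(\frac{2120}{1962} + \frac{5}{2460}\right)\right) \left(44 \left(-51\right) + 1035\right) = \left(-2414 + \left(2120 \cdot \frac{1}{1962} + 5 \cdot \frac{1}{2460}\right)\right) \left(-2244 + 1035\right) = \left(-2414 + \left(\frac{1060}{981} + \frac{1}{492}\right)\right) \left(-1209\right) = \left(-2414 + \frac{174167}{160884}\right) \left(-1209\right) = \left(- \frac{388199809}{160884}\right) \left(-1209\right) = \frac{156444523027}{53628}$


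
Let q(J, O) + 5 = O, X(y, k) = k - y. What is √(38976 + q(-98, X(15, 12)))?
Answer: 2*√9742 ≈ 197.40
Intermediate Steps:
q(J, O) = -5 + O
√(38976 + q(-98, X(15, 12))) = √(38976 + (-5 + (12 - 1*15))) = √(38976 + (-5 + (12 - 15))) = √(38976 + (-5 - 3)) = √(38976 - 8) = √38968 = 2*√9742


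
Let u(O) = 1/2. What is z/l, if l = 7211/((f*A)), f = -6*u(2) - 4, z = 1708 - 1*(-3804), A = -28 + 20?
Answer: 308672/7211 ≈ 42.806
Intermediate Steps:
A = -8
z = 5512 (z = 1708 + 3804 = 5512)
u(O) = ½
f = -7 (f = -6*½ - 4 = -3 - 4 = -7)
l = 7211/56 (l = 7211/((-7*(-8))) = 7211/56 ≈ 128.77)
z/l = 5512/(7211/56) = 5512*(56/7211) = 308672/7211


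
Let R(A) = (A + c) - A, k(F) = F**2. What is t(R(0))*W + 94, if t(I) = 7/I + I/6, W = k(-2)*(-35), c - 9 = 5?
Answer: -908/3 ≈ -302.67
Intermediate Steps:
c = 14 (c = 9 + 5 = 14)
R(A) = 14 (R(A) = (A + 14) - A = (14 + A) - A = 14)
W = -140 (W = (-2)**2*(-35) = 4*(-35) = -140)
t(I) = 7/I + I/6 (t(I) = 7/I + I*(1/6) = 7/I + I/6)
t(R(0))*W + 94 = (7/14 + (1/6)*14)*(-140) + 94 = (7*(1/14) + 7/3)*(-140) + 94 = (1/2 + 7/3)*(-140) + 94 = (17/6)*(-140) + 94 = -1190/3 + 94 = -908/3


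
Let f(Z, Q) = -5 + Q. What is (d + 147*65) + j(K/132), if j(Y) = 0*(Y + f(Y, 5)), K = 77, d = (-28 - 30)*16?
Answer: 8627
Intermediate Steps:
d = -928 (d = -58*16 = -928)
j(Y) = 0 (j(Y) = 0*(Y + (-5 + 5)) = 0*(Y + 0) = 0*Y = 0)
(d + 147*65) + j(K/132) = (-928 + 147*65) + 0 = (-928 + 9555) + 0 = 8627 + 0 = 8627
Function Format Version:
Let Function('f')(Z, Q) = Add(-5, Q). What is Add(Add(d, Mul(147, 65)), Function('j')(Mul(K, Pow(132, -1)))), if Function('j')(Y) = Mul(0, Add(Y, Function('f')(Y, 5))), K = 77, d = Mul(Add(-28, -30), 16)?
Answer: 8627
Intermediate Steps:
d = -928 (d = Mul(-58, 16) = -928)
Function('j')(Y) = 0 (Function('j')(Y) = Mul(0, Add(Y, Add(-5, 5))) = Mul(0, Add(Y, 0)) = Mul(0, Y) = 0)
Add(Add(d, Mul(147, 65)), Function('j')(Mul(K, Pow(132, -1)))) = Add(Add(-928, Mul(147, 65)), 0) = Add(Add(-928, 9555), 0) = Add(8627, 0) = 8627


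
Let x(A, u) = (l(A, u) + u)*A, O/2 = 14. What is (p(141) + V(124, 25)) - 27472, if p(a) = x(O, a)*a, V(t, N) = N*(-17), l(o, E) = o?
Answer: 639315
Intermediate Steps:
O = 28 (O = 2*14 = 28)
V(t, N) = -17*N
x(A, u) = A*(A + u) (x(A, u) = (A + u)*A = A*(A + u))
p(a) = a*(784 + 28*a) (p(a) = (28*(28 + a))*a = (784 + 28*a)*a = a*(784 + 28*a))
(p(141) + V(124, 25)) - 27472 = (28*141*(28 + 141) - 17*25) - 27472 = (28*141*169 - 425) - 27472 = (667212 - 425) - 27472 = 666787 - 27472 = 639315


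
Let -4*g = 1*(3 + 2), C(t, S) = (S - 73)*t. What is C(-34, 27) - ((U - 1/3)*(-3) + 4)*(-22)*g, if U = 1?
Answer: 1509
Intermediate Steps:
C(t, S) = t*(-73 + S) (C(t, S) = (-73 + S)*t = t*(-73 + S))
g = -5/4 (g = -(3 + 2)/4 = -5/4 ≈ -1.2500)
C(-34, 27) - ((U - 1/3)*(-3) + 4)*(-22)*g = -34*(-73 + 27) - ((1 - 1/3)*(-3) + 4)*(-22)*(-5)/4 = -34*(-46) - ((1 - 1*1/3)*(-3) + 4)*(-22)*(-5)/4 = 1564 - ((1 - 1/3)*(-3) + 4)*(-22)*(-5)/4 = 1564 - ((2/3)*(-3) + 4)*(-22)*(-5)/4 = 1564 - (-2 + 4)*(-22)*(-5)/4 = 1564 - 2*(-22)*(-5)/4 = 1564 - (-44)*(-5)/4 = 1564 - 1*55 = 1564 - 55 = 1509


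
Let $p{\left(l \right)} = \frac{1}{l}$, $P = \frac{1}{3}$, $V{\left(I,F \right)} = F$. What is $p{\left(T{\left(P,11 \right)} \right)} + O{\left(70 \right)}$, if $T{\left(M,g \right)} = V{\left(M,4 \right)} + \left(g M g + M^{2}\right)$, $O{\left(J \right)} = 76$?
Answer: $\frac{30409}{400} \approx 76.022$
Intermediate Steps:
$P = \frac{1}{3} \approx 0.33333$
$T{\left(M,g \right)} = 4 + M^{2} + M g^{2}$ ($T{\left(M,g \right)} = 4 + \left(g M g + M^{2}\right) = 4 + \left(M g g + M^{2}\right) = 4 + \left(M g^{2} + M^{2}\right) = 4 + \left(M^{2} + M g^{2}\right) = 4 + M^{2} + M g^{2}$)
$p{\left(T{\left(P,11 \right)} \right)} + O{\left(70 \right)} = \frac{1}{4 + \left(\frac{1}{3}\right)^{2} + \frac{11^{2}}{3}} + 76 = \frac{1}{4 + \frac{1}{9} + \frac{1}{3} \cdot 121} + 76 = \frac{1}{4 + \frac{1}{9} + \frac{121}{3}} + 76 = \frac{1}{\frac{400}{9}} + 76 = \frac{9}{400} + 76 = \frac{30409}{400}$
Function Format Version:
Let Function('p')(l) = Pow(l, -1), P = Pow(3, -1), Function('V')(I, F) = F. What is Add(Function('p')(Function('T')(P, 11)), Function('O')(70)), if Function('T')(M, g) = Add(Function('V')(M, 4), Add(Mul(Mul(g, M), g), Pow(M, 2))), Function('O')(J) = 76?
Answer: Rational(30409, 400) ≈ 76.022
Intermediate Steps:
P = Rational(1, 3) ≈ 0.33333
Function('T')(M, g) = Add(4, Pow(M, 2), Mul(M, Pow(g, 2))) (Function('T')(M, g) = Add(4, Add(Mul(Mul(g, M), g), Pow(M, 2))) = Add(4, Add(Mul(Mul(M, g), g), Pow(M, 2))) = Add(4, Add(Mul(M, Pow(g, 2)), Pow(M, 2))) = Add(4, Add(Pow(M, 2), Mul(M, Pow(g, 2)))) = Add(4, Pow(M, 2), Mul(M, Pow(g, 2))))
Add(Function('p')(Function('T')(P, 11)), Function('O')(70)) = Add(Pow(Add(4, Pow(Rational(1, 3), 2), Mul(Rational(1, 3), Pow(11, 2))), -1), 76) = Add(Pow(Add(4, Rational(1, 9), Mul(Rational(1, 3), 121)), -1), 76) = Add(Pow(Add(4, Rational(1, 9), Rational(121, 3)), -1), 76) = Add(Pow(Rational(400, 9), -1), 76) = Add(Rational(9, 400), 76) = Rational(30409, 400)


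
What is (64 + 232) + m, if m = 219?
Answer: 515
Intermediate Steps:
(64 + 232) + m = (64 + 232) + 219 = 296 + 219 = 515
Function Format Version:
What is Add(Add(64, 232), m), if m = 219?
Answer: 515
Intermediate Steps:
Add(Add(64, 232), m) = Add(Add(64, 232), 219) = Add(296, 219) = 515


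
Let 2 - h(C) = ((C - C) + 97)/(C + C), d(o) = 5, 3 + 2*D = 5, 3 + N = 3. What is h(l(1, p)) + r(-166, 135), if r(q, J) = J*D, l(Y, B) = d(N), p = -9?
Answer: 1273/10 ≈ 127.30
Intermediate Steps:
N = 0 (N = -3 + 3 = 0)
D = 1 (D = -3/2 + (½)*5 = -3/2 + 5/2 = 1)
l(Y, B) = 5
r(q, J) = J (r(q, J) = J*1 = J)
h(C) = 2 - 97/(2*C) (h(C) = 2 - ((C - C) + 97)/(C + C) = 2 - (0 + 97)/(2*C) = 2 - 97*1/(2*C) = 2 - 97/(2*C))
h(l(1, p)) + r(-166, 135) = (2 - 97/2/5) + 135 = (2 - 97/2*⅕) + 135 = (2 - 97/10) + 135 = -77/10 + 135 = 1273/10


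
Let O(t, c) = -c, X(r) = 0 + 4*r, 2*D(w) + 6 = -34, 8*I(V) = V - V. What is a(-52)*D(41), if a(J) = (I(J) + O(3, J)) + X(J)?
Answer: 3120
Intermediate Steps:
I(V) = 0 (I(V) = (V - V)/8 = (⅛)*0 = 0)
D(w) = -20 (D(w) = -3 + (½)*(-34) = -3 - 17 = -20)
X(r) = 4*r
a(J) = 3*J (a(J) = (0 - J) + 4*J = -J + 4*J = 3*J)
a(-52)*D(41) = (3*(-52))*(-20) = -156*(-20) = 3120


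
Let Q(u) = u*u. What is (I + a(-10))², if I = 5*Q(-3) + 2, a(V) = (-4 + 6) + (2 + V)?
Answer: 1681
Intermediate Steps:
Q(u) = u²
a(V) = 4 + V (a(V) = 2 + (2 + V) = 4 + V)
I = 47 (I = 5*(-3)² + 2 = 5*9 + 2 = 45 + 2 = 47)
(I + a(-10))² = (47 + (4 - 10))² = (47 - 6)² = 41² = 1681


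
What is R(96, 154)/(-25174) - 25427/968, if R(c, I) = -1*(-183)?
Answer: -320138221/12184216 ≈ -26.275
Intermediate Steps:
R(c, I) = 183
R(96, 154)/(-25174) - 25427/968 = 183/(-25174) - 25427/968 = 183*(-1/25174) - 25427*1/968 = -183/25174 - 25427/968 = -320138221/12184216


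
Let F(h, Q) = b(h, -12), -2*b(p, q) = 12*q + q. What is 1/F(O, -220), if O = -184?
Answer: 1/78 ≈ 0.012821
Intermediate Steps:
b(p, q) = -13*q/2 (b(p, q) = -(12*q + q)/2 = -13*q/2)
F(h, Q) = 78 (F(h, Q) = -13/2*(-12) = 78)
1/F(O, -220) = 1/78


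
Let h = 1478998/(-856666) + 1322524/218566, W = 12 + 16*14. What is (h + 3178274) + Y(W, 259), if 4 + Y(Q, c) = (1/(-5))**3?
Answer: 18596685006230929636/5851189404875 ≈ 3.1783e+6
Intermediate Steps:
W = 236 (W = 12 + 224 = 236)
h = 202425667029/46809515239 (h = 1478998*(-1/856666) + 1322524*(1/218566) = -739499/428333 + 661262/109283 = 202425667029/46809515239 ≈ 4.3245)
Y(Q, c) = -501/125 (Y(Q, c) = -4 + (1/(-5))**3 = -4 + (-1/5)**3 = -4 - 1/125 = -501/125)
(h + 3178274) + Y(W, 259) = (202425667029/46809515239 + 3178274) - 501/125 = 148773667662384515/46809515239 - 501/125 = 18596685006230929636/5851189404875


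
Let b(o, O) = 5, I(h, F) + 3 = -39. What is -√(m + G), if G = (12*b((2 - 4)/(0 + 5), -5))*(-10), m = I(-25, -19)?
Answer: -I*√642 ≈ -25.338*I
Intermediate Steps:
I(h, F) = -42 (I(h, F) = -3 - 39 = -42)
m = -42
G = -600 (G = (12*5)*(-10) = 60*(-10) = -600)
-√(m + G) = -√(-42 - 600) = -√(-642) = -I*√642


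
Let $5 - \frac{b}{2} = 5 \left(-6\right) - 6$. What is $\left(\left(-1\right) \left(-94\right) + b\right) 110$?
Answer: $19360$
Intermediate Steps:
$b = 82$ ($b = 10 - 2 \left(5 \left(-6\right) - 6\right) = 10 - 2 \left(-30 - 6\right) = 10 - -72 = 10 + 72 = 82$)
$\left(\left(-1\right) \left(-94\right) + b\right) 110 = \left(\left(-1\right) \left(-94\right) + 82\right) 110 = \left(94 + 82\right) 110 = 176 \cdot 110 = 19360$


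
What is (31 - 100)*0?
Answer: 0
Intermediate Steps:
(31 - 100)*0 = -69*0 = 0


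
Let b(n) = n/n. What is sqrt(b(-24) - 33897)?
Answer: 2*I*sqrt(8474) ≈ 184.11*I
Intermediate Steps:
b(n) = 1
sqrt(b(-24) - 33897) = sqrt(1 - 33897) = sqrt(-33896) = 2*I*sqrt(8474)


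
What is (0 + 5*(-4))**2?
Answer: 400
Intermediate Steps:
(0 + 5*(-4))**2 = (0 - 20)**2 = (-20)**2 = 400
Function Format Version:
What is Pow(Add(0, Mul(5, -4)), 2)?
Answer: 400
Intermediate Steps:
Pow(Add(0, Mul(5, -4)), 2) = Pow(Add(0, -20), 2) = Pow(-20, 2) = 400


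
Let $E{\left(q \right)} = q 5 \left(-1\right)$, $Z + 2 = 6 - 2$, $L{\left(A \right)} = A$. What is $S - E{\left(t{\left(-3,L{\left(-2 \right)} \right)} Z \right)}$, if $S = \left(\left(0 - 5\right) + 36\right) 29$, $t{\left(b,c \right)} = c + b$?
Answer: $849$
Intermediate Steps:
$t{\left(b,c \right)} = b + c$
$S = 899$ ($S = \left(\left(0 - 5\right) + 36\right) 29 = \left(-5 + 36\right) 29 = 31 \cdot 29 = 899$)
$Z = 2$ ($Z = -2 + \left(6 - 2\right) = -2 + 4 = 2$)
$E{\left(q \right)} = - 5 q$ ($E{\left(q \right)} = 5 q \left(-1\right) = - 5 q$)
$S - E{\left(t{\left(-3,L{\left(-2 \right)} \right)} Z \right)} = 899 - - 5 \left(-3 - 2\right) 2 = 899 - - 5 \left(\left(-5\right) 2\right) = 899 - \left(-5\right) \left(-10\right) = 899 - 50 = 849$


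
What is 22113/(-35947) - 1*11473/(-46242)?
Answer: -87161345/237465882 ≈ -0.36705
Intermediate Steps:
22113/(-35947) - 1*11473/(-46242) = 22113*(-1/35947) - 11473*(-1/46242) = -22113/35947 + 1639/6606 = -87161345/237465882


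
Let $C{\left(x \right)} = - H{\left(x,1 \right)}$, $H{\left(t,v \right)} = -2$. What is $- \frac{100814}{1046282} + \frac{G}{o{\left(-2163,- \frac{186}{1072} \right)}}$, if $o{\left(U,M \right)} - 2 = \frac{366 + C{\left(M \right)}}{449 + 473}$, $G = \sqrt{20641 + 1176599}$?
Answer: $- \frac{50407}{523141} + \frac{461 \sqrt{299310}}{553} \approx 455.98$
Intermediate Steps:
$G = 2 \sqrt{299310}$ ($G = \sqrt{1197240} = 2 \sqrt{299310} \approx 1094.2$)
$C{\left(x \right)} = 2$ ($C{\left(x \right)} = \left(-1\right) \left(-2\right) = 2$)
$o{\left(U,M \right)} = \frac{1106}{461}$ ($o{\left(U,M \right)} = 2 + \frac{366 + 2}{449 + 473} = 2 + \frac{368}{922} = 2 + 368 \cdot \frac{1}{922} = 2 + \frac{184}{461} = \frac{1106}{461}$)
$- \frac{100814}{1046282} + \frac{G}{o{\left(-2163,- \frac{186}{1072} \right)}} = - \frac{100814}{1046282} + \frac{2 \sqrt{299310}}{\frac{1106}{461}} = \left(-100814\right) \frac{1}{1046282} + 2 \sqrt{299310} \cdot \frac{461}{1106} = - \frac{50407}{523141} + \frac{461 \sqrt{299310}}{553}$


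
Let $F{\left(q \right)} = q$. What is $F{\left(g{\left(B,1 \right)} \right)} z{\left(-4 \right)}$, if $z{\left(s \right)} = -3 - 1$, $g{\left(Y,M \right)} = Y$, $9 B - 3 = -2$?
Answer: $- \frac{4}{9} \approx -0.44444$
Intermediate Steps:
$B = \frac{1}{9}$ ($B = \frac{1}{3} + \frac{1}{9} \left(-2\right) = \frac{1}{3} - \frac{2}{9} = \frac{1}{9} \approx 0.11111$)
$z{\left(s \right)} = -4$
$F{\left(g{\left(B,1 \right)} \right)} z{\left(-4 \right)} = \frac{1}{9} \left(-4\right) = - \frac{4}{9}$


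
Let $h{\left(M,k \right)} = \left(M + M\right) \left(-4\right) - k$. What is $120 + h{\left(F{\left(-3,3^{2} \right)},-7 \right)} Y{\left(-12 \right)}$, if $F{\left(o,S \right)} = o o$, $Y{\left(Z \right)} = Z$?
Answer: $900$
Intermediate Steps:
$F{\left(o,S \right)} = o^{2}$
$h{\left(M,k \right)} = - k - 8 M$ ($h{\left(M,k \right)} = 2 M \left(-4\right) - k = - 8 M - k = - k - 8 M$)
$120 + h{\left(F{\left(-3,3^{2} \right)},-7 \right)} Y{\left(-12 \right)} = 120 + \left(\left(-1\right) \left(-7\right) - 8 \left(-3\right)^{2}\right) \left(-12\right) = 120 + \left(7 - 72\right) \left(-12\right) = 120 - -780 = 120 + 780 = 900$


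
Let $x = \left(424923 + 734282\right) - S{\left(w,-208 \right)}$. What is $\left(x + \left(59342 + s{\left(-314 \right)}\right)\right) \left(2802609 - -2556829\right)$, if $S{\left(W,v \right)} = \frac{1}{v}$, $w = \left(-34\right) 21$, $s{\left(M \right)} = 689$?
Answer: $\frac{679579656613991}{104} \approx 6.5344 \cdot 10^{12}$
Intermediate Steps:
$w = -714$
$x = \frac{241114641}{208}$ ($x = \left(424923 + 734282\right) - \frac{1}{-208} = 1159205 - - \frac{1}{208} = 1159205 + \frac{1}{208} = \frac{241114641}{208} \approx 1.1592 \cdot 10^{6}$)
$\left(x + \left(59342 + s{\left(-314 \right)}\right)\right) \left(2802609 - -2556829\right) = \left(\frac{241114641}{208} + \left(59342 + 689\right)\right) \left(2802609 - -2556829\right) = \left(\frac{241114641}{208} + 60031\right) \left(2802609 + 2556829\right) = \frac{253601089}{208} \cdot 5359438 = \frac{679579656613991}{104}$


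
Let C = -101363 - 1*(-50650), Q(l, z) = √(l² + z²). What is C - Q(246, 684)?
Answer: -50713 - 6*√14677 ≈ -51440.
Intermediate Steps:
C = -50713 (C = -101363 + 50650 = -50713)
C - Q(246, 684) = -50713 - √(246² + 684²) = -50713 - √(60516 + 467856) = -50713 - √528372 = -50713 - 6*√14677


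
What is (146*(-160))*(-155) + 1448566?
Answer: 5069366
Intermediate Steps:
(146*(-160))*(-155) + 1448566 = -23360*(-155) + 1448566 = 3620800 + 1448566 = 5069366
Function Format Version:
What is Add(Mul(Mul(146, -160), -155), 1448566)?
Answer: 5069366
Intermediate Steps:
Add(Mul(Mul(146, -160), -155), 1448566) = Add(Mul(-23360, -155), 1448566) = Add(3620800, 1448566) = 5069366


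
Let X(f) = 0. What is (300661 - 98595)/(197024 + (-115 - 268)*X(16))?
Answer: 101033/98512 ≈ 1.0256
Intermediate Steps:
(300661 - 98595)/(197024 + (-115 - 268)*X(16)) = (300661 - 98595)/(197024 + (-115 - 268)*0) = 202066/(197024 - 383*0) = 202066/(197024 + 0) = 202066/197024 = 202066*(1/197024) = 101033/98512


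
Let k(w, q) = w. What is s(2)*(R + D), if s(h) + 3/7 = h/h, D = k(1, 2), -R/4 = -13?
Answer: 212/7 ≈ 30.286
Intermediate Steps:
R = 52 (R = -4*(-13) = 52)
D = 1
s(h) = 4/7 (s(h) = -3/7 + h/h = -3/7 + 1 = 4/7)
s(2)*(R + D) = 4*(52 + 1)/7 = (4/7)*53 = 212/7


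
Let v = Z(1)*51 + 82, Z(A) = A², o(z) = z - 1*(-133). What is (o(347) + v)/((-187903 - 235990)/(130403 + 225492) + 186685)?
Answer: 218163635/66439834182 ≈ 0.0032836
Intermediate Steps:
o(z) = 133 + z (o(z) = z + 133 = 133 + z)
v = 133 (v = 1²*51 + 82 = 1*51 + 82 = 51 + 82 = 133)
(o(347) + v)/((-187903 - 235990)/(130403 + 225492) + 186685) = ((133 + 347) + 133)/((-187903 - 235990)/(130403 + 225492) + 186685) = (480 + 133)/(-423893/355895 + 186685) = 613/(-423893*1/355895 + 186685) = 613/(-423893/355895 + 186685) = 613/(66439834182/355895) = 613*(355895/66439834182) = 218163635/66439834182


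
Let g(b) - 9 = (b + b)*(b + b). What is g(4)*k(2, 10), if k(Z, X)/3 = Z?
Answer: 438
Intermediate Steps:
k(Z, X) = 3*Z
g(b) = 9 + 4*b² (g(b) = 9 + (b + b)*(b + b) = 9 + (2*b)*(2*b) = 9 + 4*b²)
g(4)*k(2, 10) = (9 + 4*4²)*(3*2) = (9 + 4*16)*6 = (9 + 64)*6 = 73*6 = 438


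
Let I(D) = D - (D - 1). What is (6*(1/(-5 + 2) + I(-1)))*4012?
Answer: 16048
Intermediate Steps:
I(D) = 1 (I(D) = D - (-1 + D) = D + (1 - D) = 1)
(6*(1/(-5 + 2) + I(-1)))*4012 = (6*(1/(-5 + 2) + 1))*4012 = (6*(1/(-3) + 1))*4012 = (6*(-1/3 + 1))*4012 = (6*(2/3))*4012 = 4*4012 = 16048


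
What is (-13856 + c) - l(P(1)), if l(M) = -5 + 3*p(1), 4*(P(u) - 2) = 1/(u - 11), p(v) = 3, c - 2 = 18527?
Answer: 4669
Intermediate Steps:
c = 18529 (c = 2 + 18527 = 18529)
P(u) = 2 + 1/(4*(-11 + u)) (P(u) = 2 + 1/(4*(u - 11)) = 2 + 1/(4*(-11 + u)))
l(M) = 4 (l(M) = -5 + 3*3 = -5 + 9 = 4)
(-13856 + c) - l(P(1)) = (-13856 + 18529) - 1*4 = 4673 - 4 = 4669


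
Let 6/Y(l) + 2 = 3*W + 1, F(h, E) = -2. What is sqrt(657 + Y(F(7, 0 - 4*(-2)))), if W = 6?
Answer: 5*sqrt(7599)/17 ≈ 25.639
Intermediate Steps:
Y(l) = 6/17 (Y(l) = 6/(-2 + (3*6 + 1)) = 6/(-2 + (18 + 1)) = 6/(-2 + 19) = 6/17)
sqrt(657 + Y(F(7, 0 - 4*(-2)))) = sqrt(657 + 6/17) = sqrt(11175/17) = 5*sqrt(7599)/17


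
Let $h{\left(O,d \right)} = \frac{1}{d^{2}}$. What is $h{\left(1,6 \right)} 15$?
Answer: $\frac{5}{12} \approx 0.41667$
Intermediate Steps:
$h{\left(O,d \right)} = \frac{1}{d^{2}}$
$h{\left(1,6 \right)} 15 = \frac{1}{36} \cdot 15 = \frac{5}{12}$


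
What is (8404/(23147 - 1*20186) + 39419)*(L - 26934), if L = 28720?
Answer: 4435666394/63 ≈ 7.0407e+7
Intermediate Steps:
(8404/(23147 - 1*20186) + 39419)*(L - 26934) = (8404/(23147 - 1*20186) + 39419)*(28720 - 26934) = (8404/(23147 - 20186) + 39419)*1786 = (8404/2961 + 39419)*1786 = (116728063/2961)*1786 = 4435666394/63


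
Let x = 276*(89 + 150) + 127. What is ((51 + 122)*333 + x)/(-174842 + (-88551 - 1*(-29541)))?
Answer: -30925/58463 ≈ -0.52897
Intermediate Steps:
x = 66091 (x = 276*239 + 127 = 65964 + 127 = 66091)
((51 + 122)*333 + x)/(-174842 + (-88551 - 1*(-29541))) = ((51 + 122)*333 + 66091)/(-174842 + (-88551 - 1*(-29541))) = (173*333 + 66091)/(-174842 + (-88551 + 29541)) = (57609 + 66091)/(-174842 - 59010) = 123700/(-233852) = 123700*(-1/233852) = -30925/58463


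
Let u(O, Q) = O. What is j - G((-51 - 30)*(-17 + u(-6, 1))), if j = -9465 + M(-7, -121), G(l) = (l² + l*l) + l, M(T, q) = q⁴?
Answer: 207406015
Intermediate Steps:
G(l) = l + 2*l² (G(l) = (l² + l²) + l = 2*l² + l = l + 2*l²)
j = 214349416 (j = -9465 + (-121)⁴ = -9465 + 214358881 = 214349416)
j - G((-51 - 30)*(-17 + u(-6, 1))) = 214349416 - (-51 - 30)*(-17 - 6)*(1 + 2*((-51 - 30)*(-17 - 6))) = 214349416 - (-81*(-23))*(1 + 2*(-81*(-23))) = 214349416 - 1863*(1 + 2*1863) = 214349416 - 1863*(1 + 3726) = 214349416 - 1863*3727 = 214349416 - 1*6943401 = 214349416 - 6943401 = 207406015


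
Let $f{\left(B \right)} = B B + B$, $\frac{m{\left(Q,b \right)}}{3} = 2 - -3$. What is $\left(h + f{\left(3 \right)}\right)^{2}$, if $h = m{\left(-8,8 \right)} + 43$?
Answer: $4900$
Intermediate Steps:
$m{\left(Q,b \right)} = 15$ ($m{\left(Q,b \right)} = 3 \left(2 - -3\right) = 3 \left(2 + 3\right) = 3 \cdot 5 = 15$)
$f{\left(B \right)} = B + B^{2}$ ($f{\left(B \right)} = B^{2} + B = B + B^{2}$)
$h = 58$ ($h = 15 + 43 = 58$)
$\left(h + f{\left(3 \right)}\right)^{2} = \left(58 + 3 \left(1 + 3\right)\right)^{2} = \left(58 + 3 \cdot 4\right)^{2} = \left(58 + 12\right)^{2} = 70^{2} = 4900$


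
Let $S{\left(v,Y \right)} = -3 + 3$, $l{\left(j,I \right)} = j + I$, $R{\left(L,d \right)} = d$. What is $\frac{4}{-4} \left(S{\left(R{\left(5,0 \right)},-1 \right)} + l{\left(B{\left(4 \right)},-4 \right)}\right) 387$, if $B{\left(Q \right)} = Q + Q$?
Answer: $-1548$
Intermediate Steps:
$B{\left(Q \right)} = 2 Q$
$l{\left(j,I \right)} = I + j$
$S{\left(v,Y \right)} = 0$
$\frac{4}{-4} \left(S{\left(R{\left(5,0 \right)},-1 \right)} + l{\left(B{\left(4 \right)},-4 \right)}\right) 387 = \frac{4}{-4} \left(0 + \left(-4 + 2 \cdot 4\right)\right) 387 = 4 \left(- \frac{1}{4}\right) \left(0 + \left(-4 + 8\right)\right) 387 = - (0 + 4) 387 = \left(-1\right) 4 \cdot 387 = \left(-4\right) 387 = -1548$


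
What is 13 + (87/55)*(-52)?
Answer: -3809/55 ≈ -69.255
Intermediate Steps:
13 + (87/55)*(-52) = 13 - 4524/55 = -3809/55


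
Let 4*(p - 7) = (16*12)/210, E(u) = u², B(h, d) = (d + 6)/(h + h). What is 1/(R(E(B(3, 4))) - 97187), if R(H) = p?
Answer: -35/3401292 ≈ -1.0290e-5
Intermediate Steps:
B(h, d) = (6 + d)/(2*h) (B(h, d) = (6 + d)/((2*h)) = (6 + d)*(1/(2*h)) = (6 + d)/(2*h))
p = 253/35 (p = 7 + ((16*12)/210)/4 = 7 + (192*(1/210))/4 = 7 + (¼)*(32/35) = 7 + 8/35 = 253/35 ≈ 7.2286)
R(H) = 253/35
1/(R(E(B(3, 4))) - 97187) = 1/(253/35 - 97187) = 1/(-3401292/35) = -35/3401292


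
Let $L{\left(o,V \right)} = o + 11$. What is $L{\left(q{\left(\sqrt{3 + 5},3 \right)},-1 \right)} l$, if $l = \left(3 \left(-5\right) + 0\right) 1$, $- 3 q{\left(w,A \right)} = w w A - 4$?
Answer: $-65$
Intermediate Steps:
$q{\left(w,A \right)} = \frac{4}{3} - \frac{A w^{2}}{3}$ ($q{\left(w,A \right)} = - \frac{w w A - 4}{3} = - \frac{w^{2} A - 4}{3} = - \frac{A w^{2} - 4}{3} = - \frac{-4 + A w^{2}}{3} = \frac{4}{3} - \frac{A w^{2}}{3}$)
$l = -15$ ($l = \left(-15 + 0\right) 1 = \left(-15\right) 1 = -15$)
$L{\left(o,V \right)} = 11 + o$
$L{\left(q{\left(\sqrt{3 + 5},3 \right)},-1 \right)} l = \left(11 + \left(\frac{4}{3} - 1 \left(\sqrt{3 + 5}\right)^{2}\right)\right) \left(-15\right) = \left(11 + \left(\frac{4}{3} - 1 \left(\sqrt{8}\right)^{2}\right)\right) \left(-15\right) = \left(11 + \left(\frac{4}{3} - 1 \left(2 \sqrt{2}\right)^{2}\right)\right) \left(-15\right) = \left(11 + \left(\frac{4}{3} - 1 \cdot 8\right)\right) \left(-15\right) = \left(11 + \left(\frac{4}{3} - 8\right)\right) \left(-15\right) = \left(11 - \frac{20}{3}\right) \left(-15\right) = \frac{13}{3} \left(-15\right) = -65$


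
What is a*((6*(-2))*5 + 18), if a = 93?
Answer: -3906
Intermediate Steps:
a*((6*(-2))*5 + 18) = 93*((6*(-2))*5 + 18) = 93*(-12*5 + 18) = 93*(-60 + 18) = 93*(-42) = -3906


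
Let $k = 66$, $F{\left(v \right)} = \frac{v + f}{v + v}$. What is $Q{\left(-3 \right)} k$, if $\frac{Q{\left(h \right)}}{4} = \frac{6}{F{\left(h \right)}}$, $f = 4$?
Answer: $-9504$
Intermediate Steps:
$F{\left(v \right)} = \frac{4 + v}{2 v}$ ($F{\left(v \right)} = \frac{v + 4}{v + v} = \frac{4 + v}{2 v}$)
$Q{\left(h \right)} = \frac{48 h}{4 + h}$ ($Q{\left(h \right)} = 4 \frac{6}{\frac{1}{2} \frac{1}{h} \left(4 + h\right)} = 4 \cdot 6 \frac{2 h}{4 + h} = 4 \frac{12 h}{4 + h} = \frac{48 h}{4 + h}$)
$Q{\left(-3 \right)} k = 48 \left(-3\right) \frac{1}{4 - 3} \cdot 66 = 48 \left(-3\right) 1^{-1} \cdot 66 = 48 \left(-3\right) 1 \cdot 66 = \left(-144\right) 66 = -9504$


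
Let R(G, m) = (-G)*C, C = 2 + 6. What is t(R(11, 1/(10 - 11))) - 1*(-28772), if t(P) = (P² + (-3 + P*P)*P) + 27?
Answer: -644665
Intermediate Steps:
C = 8
R(G, m) = -8*G (R(G, m) = -G*8 = -8*G)
t(P) = 27 + P² + P*(-3 + P²) (t(P) = (P² + (-3 + P²)*P) + 27 = (P² + P*(-3 + P²)) + 27 = 27 + P² + P*(-3 + P²))
t(R(11, 1/(10 - 11))) - 1*(-28772) = (27 + (-8*11)² + (-8*11)³ - (-24)*11) - 1*(-28772) = (27 + (-88)² + (-88)³ - 3*(-88)) + 28772 = (27 + 7744 - 681472 + 264) + 28772 = -673437 + 28772 = -644665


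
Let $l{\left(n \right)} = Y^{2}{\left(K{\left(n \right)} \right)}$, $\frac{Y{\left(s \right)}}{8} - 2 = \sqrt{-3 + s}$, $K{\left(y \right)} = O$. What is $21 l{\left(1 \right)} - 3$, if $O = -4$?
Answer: $-4035 + 5376 i \sqrt{7} \approx -4035.0 + 14224.0 i$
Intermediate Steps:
$K{\left(y \right)} = -4$
$Y{\left(s \right)} = 16 + 8 \sqrt{-3 + s}$
$l{\left(n \right)} = \left(16 + 8 i \sqrt{7}\right)^{2}$ ($l{\left(n \right)} = \left(16 + 8 \sqrt{-3 - 4}\right)^{2} = \left(16 + 8 \sqrt{-7}\right)^{2} = \left(16 + 8 i \sqrt{7}\right)^{2}$)
$21 l{\left(1 \right)} - 3 = 21 \left(-192 + 256 i \sqrt{7}\right) - 3 = \left(-4032 + 5376 i \sqrt{7}\right) - 3 = -4035 + 5376 i \sqrt{7}$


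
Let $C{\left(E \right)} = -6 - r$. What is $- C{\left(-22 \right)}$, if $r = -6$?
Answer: $0$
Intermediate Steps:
$C{\left(E \right)} = 0$ ($C{\left(E \right)} = -6 - -6 = -6 + 6 = 0$)
$- C{\left(-22 \right)} = \left(-1\right) 0 = 0$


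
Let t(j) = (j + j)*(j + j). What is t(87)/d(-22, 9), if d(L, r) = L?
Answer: -15138/11 ≈ -1376.2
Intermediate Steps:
t(j) = 4*j² (t(j) = (2*j)*(2*j) = 4*j²)
t(87)/d(-22, 9) = (4*87²)/(-22) = (4*7569)*(-1/22) = 30276*(-1/22) = -15138/11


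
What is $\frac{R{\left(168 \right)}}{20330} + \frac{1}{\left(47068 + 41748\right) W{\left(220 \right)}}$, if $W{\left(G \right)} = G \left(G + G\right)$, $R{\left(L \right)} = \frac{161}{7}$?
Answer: $\frac{19773996273}{17478491430400} \approx 0.0011313$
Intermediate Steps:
$R{\left(L \right)} = 23$ ($R{\left(L \right)} = 161 \cdot \frac{1}{7} = 23$)
$W{\left(G \right)} = 2 G^{2}$ ($W{\left(G \right)} = G 2 G = 2 G^{2}$)
$\frac{R{\left(168 \right)}}{20330} + \frac{1}{\left(47068 + 41748\right) W{\left(220 \right)}} = \frac{23}{20330} + \frac{1}{\left(47068 + 41748\right) 2 \cdot 220^{2}} = 23 \cdot \frac{1}{20330} + \frac{1}{88816 \cdot 2 \cdot 48400} = \frac{23}{20330} + \frac{1}{88816 \cdot 96800} = \frac{23}{20330} + \frac{1}{88816} \cdot \frac{1}{96800} = \frac{23}{20330} + \frac{1}{8597388800} = \frac{19773996273}{17478491430400}$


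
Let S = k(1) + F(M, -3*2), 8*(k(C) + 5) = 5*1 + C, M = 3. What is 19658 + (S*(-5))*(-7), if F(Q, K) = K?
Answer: 77197/4 ≈ 19299.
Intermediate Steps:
k(C) = -35/8 + C/8 (k(C) = -5 + (5*1 + C)/8 = -5 + (5 + C)/8 = -5 + (5/8 + C/8) = -35/8 + C/8)
S = -41/4 (S = (-35/8 + (⅛)*1) - 3*2 = (-35/8 + ⅛) - 6 = -17/4 - 6 = -41/4 ≈ -10.250)
19658 + (S*(-5))*(-7) = 19658 - 41/4*(-5)*(-7) = 19658 + (205/4)*(-7) = 19658 - 1435/4 = 77197/4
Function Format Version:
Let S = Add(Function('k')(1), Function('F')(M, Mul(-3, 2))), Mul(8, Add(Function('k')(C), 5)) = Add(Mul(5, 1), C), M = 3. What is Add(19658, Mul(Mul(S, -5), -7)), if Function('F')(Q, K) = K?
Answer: Rational(77197, 4) ≈ 19299.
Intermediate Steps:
Function('k')(C) = Add(Rational(-35, 8), Mul(Rational(1, 8), C)) (Function('k')(C) = Add(-5, Mul(Rational(1, 8), Add(Mul(5, 1), C))) = Add(-5, Mul(Rational(1, 8), Add(5, C))) = Add(-5, Add(Rational(5, 8), Mul(Rational(1, 8), C))) = Add(Rational(-35, 8), Mul(Rational(1, 8), C)))
S = Rational(-41, 4) (S = Add(Add(Rational(-35, 8), Mul(Rational(1, 8), 1)), Mul(-3, 2)) = Add(Add(Rational(-35, 8), Rational(1, 8)), -6) = Add(Rational(-17, 4), -6) = Rational(-41, 4) ≈ -10.250)
Add(19658, Mul(Mul(S, -5), -7)) = Add(19658, Mul(Mul(Rational(-41, 4), -5), -7)) = Add(19658, Mul(Rational(205, 4), -7)) = Add(19658, Rational(-1435, 4)) = Rational(77197, 4)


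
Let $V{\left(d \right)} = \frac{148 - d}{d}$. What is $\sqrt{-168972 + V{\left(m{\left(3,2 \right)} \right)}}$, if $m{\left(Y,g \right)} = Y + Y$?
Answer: $\frac{i \sqrt{1520535}}{3} \approx 411.03 i$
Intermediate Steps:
$m{\left(Y,g \right)} = 2 Y$
$V{\left(d \right)} = \frac{148 - d}{d}$
$\sqrt{-168972 + V{\left(m{\left(3,2 \right)} \right)}} = \sqrt{-168972 + \frac{148 - 2 \cdot 3}{2 \cdot 3}} = \sqrt{-168972 + \frac{148 - 6}{6}} = \sqrt{-168972 + \frac{1}{6} \cdot 142} = \sqrt{-168972 + \frac{71}{3}} = \sqrt{- \frac{506845}{3}} = \frac{i \sqrt{1520535}}{3}$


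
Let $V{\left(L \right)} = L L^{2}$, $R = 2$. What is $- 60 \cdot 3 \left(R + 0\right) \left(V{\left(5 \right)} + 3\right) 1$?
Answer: $-46080$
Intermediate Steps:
$V{\left(L \right)} = L^{3}$
$- 60 \cdot 3 \left(R + 0\right) \left(V{\left(5 \right)} + 3\right) 1 = - 60 \cdot 3 \left(2 + 0\right) \left(5^{3} + 3\right) 1 = - 60 \cdot 3 \cdot 2 \left(125 + 3\right) 1 = - 60 \cdot 3 \cdot 2 \cdot 128 \cdot 1 = - 60 \cdot 3 \cdot 256 \cdot 1 = - 60 \cdot 768 \cdot 1 = \left(-60\right) 768 = -46080$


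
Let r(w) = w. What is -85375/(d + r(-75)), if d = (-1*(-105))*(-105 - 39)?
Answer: 17075/3039 ≈ 5.6186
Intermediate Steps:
d = -15120 (d = 105*(-144) = -15120)
-85375/(d + r(-75)) = -85375/(-15120 - 75) = -85375/(-15195) = -85375*(-1/15195) = 17075/3039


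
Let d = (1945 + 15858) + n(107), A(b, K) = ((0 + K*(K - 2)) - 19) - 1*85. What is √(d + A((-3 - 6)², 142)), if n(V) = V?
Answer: √37686 ≈ 194.13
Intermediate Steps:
A(b, K) = -104 + K*(-2 + K) (A(b, K) = ((0 + K*(-2 + K)) - 19) - 85 = (K*(-2 + K) - 19) - 85 = (-19 + K*(-2 + K)) - 85 = -104 + K*(-2 + K))
d = 17910 (d = (1945 + 15858) + 107 = 17803 + 107 = 17910)
√(d + A((-3 - 6)², 142)) = √(17910 + (-104 + 142² - 2*142)) = √(17910 + (-104 + 20164 - 284)) = √(17910 + 19776) = √37686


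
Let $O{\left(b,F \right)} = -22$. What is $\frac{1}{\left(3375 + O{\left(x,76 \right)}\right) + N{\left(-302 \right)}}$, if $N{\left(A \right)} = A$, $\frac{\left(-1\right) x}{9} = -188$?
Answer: $\frac{1}{3051} \approx 0.00032776$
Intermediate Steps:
$x = 1692$ ($x = \left(-9\right) \left(-188\right) = 1692$)
$\frac{1}{\left(3375 + O{\left(x,76 \right)}\right) + N{\left(-302 \right)}} = \frac{1}{\left(3375 - 22\right) - 302} = \frac{1}{3353 - 302} = \frac{1}{3051}$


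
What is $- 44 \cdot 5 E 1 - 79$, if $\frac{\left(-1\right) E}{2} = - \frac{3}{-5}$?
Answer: $185$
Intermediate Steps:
$E = - \frac{6}{5}$ ($E = - 2 \left(- \frac{3}{-5}\right) = - 2 \left(\left(-3\right) \left(- \frac{1}{5}\right)\right) = \left(-2\right) \frac{3}{5} = - \frac{6}{5} \approx -1.2$)
$- 44 \cdot 5 E 1 - 79 = - 44 \cdot 5 \left(- \frac{6}{5}\right) 1 - 79 = - 44 \left(\left(-6\right) 1\right) - 79 = \left(-44\right) \left(-6\right) - 79 = 264 - 79 = 185$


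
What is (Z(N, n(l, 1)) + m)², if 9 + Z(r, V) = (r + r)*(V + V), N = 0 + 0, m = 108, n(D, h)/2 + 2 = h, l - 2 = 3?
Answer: 9801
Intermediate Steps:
l = 5 (l = 2 + 3 = 5)
n(D, h) = -4 + 2*h
N = 0
Z(r, V) = -9 + 4*V*r (Z(r, V) = -9 + (r + r)*(V + V) = -9 + (2*r)*(2*V) = -9 + 4*V*r)
(Z(N, n(l, 1)) + m)² = ((-9 + 4*(-4 + 2*1)*0) + 108)² = ((-9 + 4*(-4 + 2)*0) + 108)² = ((-9 + 4*(-2)*0) + 108)² = ((-9 + 0) + 108)² = (-9 + 108)² = 99² = 9801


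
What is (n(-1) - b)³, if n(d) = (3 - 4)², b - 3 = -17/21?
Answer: -15625/9261 ≈ -1.6872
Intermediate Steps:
b = 46/21 (b = 3 - 17/21 = 46/21 ≈ 2.1905)
n(d) = 1 (n(d) = (-1)² = 1)
(n(-1) - b)³ = (1 - 1*46/21)³ = (1 - 46/21)³ = (-25/21)³ = -15625/9261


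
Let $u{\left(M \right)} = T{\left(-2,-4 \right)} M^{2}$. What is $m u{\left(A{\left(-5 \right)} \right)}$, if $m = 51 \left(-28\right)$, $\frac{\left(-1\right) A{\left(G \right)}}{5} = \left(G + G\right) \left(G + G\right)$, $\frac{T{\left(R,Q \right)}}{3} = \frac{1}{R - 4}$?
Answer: $178500000$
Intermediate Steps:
$T{\left(R,Q \right)} = \frac{3}{-4 + R}$ ($T{\left(R,Q \right)} = \frac{3}{R - 4} = \frac{3}{-4 + R}$)
$A{\left(G \right)} = - 20 G^{2}$ ($A{\left(G \right)} = - 5 \left(G + G\right) \left(G + G\right) = - 5 \cdot 2 G 2 G = - 5 \cdot 4 G^{2} = - 20 G^{2}$)
$u{\left(M \right)} = - \frac{M^{2}}{2}$ ($u{\left(M \right)} = \frac{3}{-4 - 2} M^{2} = \frac{3}{-6} M^{2} = 3 \left(- \frac{1}{6}\right) M^{2} = - \frac{M^{2}}{2}$)
$m = -1428$
$m u{\left(A{\left(-5 \right)} \right)} = - 1428 \left(- \frac{\left(- 20 \left(-5\right)^{2}\right)^{2}}{2}\right) = - 1428 \left(- \frac{\left(\left(-20\right) 25\right)^{2}}{2}\right) = - 1428 \left(- \frac{\left(-500\right)^{2}}{2}\right) = - 1428 \left(\left(- \frac{1}{2}\right) 250000\right) = \left(-1428\right) \left(-125000\right) = 178500000$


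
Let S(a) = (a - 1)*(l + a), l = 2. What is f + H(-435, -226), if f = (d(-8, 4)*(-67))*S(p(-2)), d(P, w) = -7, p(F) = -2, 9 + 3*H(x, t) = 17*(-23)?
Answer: -400/3 ≈ -133.33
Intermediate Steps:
H(x, t) = -400/3 (H(x, t) = -3 + (17*(-23))/3 = -3 + (1/3)*(-391) = -3 - 391/3 = -400/3)
S(a) = (-1 + a)*(2 + a) (S(a) = (a - 1)*(2 + a) = (-1 + a)*(2 + a))
f = 0 (f = (-7*(-67))*(-2 - 2 + (-2)**2) = 469*(-2 - 2 + 4) = 469*0 = 0)
f + H(-435, -226) = 0 - 400/3 = -400/3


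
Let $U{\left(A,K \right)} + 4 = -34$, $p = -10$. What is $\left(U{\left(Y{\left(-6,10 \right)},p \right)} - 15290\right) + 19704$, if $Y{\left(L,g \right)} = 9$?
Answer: $4376$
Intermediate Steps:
$U{\left(A,K \right)} = -38$ ($U{\left(A,K \right)} = -4 - 34 = -38$)
$\left(U{\left(Y{\left(-6,10 \right)},p \right)} - 15290\right) + 19704 = \left(-38 - 15290\right) + 19704 = -15328 + 19704 = 4376$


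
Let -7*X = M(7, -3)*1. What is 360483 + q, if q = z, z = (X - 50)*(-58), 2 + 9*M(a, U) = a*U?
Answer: 22891795/63 ≈ 3.6336e+5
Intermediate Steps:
M(a, U) = -2/9 + U*a/9 (M(a, U) = -2/9 + (a*U)/9 = -2/9 + (U*a)/9 = -2/9 + U*a/9)
X = 23/63 (X = -(-2/9 + (1/9)*(-3)*7)/7 = -(-2/9 - 7/3)/7 = -(-23)/63 = -1/7*(-23/9) = 23/63 ≈ 0.36508)
z = 181366/63 (z = (23/63 - 50)*(-58) = -3127/63*(-58) = 181366/63 ≈ 2878.8)
q = 181366/63 ≈ 2878.8
360483 + q = 360483 + 181366/63 = 22891795/63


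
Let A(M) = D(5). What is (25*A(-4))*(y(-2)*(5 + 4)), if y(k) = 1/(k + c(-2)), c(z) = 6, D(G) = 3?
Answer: 675/4 ≈ 168.75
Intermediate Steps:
A(M) = 3
y(k) = 1/(6 + k) (y(k) = 1/(k + 6) = 1/(6 + k))
(25*A(-4))*(y(-2)*(5 + 4)) = (25*3)*((5 + 4)/(6 - 2)) = 75*(9/4) = 675/4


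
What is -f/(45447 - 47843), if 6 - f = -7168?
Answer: 3587/1198 ≈ 2.9942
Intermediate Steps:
f = 7174 (f = 6 - 1*(-7168) = 6 + 7168 = 7174)
-f/(45447 - 47843) = -7174/(45447 - 47843) = -7174/(-2396) = -7174*(-1)/2396 = -1*(-3587/1198) = 3587/1198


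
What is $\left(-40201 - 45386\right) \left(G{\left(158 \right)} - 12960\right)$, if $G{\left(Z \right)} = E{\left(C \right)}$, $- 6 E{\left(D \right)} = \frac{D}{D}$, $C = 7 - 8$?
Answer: $\frac{2218443569}{2} \approx 1.1092 \cdot 10^{9}$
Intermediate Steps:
$C = -1$ ($C = 7 - 8 = -1$)
$E{\left(D \right)} = - \frac{1}{6}$ ($E{\left(D \right)} = - \frac{D \frac{1}{D}}{6} = \left(- \frac{1}{6}\right) 1 = - \frac{1}{6}$)
$G{\left(Z \right)} = - \frac{1}{6}$
$\left(-40201 - 45386\right) \left(G{\left(158 \right)} - 12960\right) = \left(-40201 - 45386\right) \left(- \frac{1}{6} - 12960\right) = \left(-85587\right) \left(- \frac{77761}{6}\right) = \frac{2218443569}{2}$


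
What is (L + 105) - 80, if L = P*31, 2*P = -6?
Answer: -68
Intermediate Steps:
P = -3 (P = (½)*(-6) = -3)
L = -93 (L = -3*31 = -93)
(L + 105) - 80 = (-93 + 105) - 80 = 12 - 80 = -68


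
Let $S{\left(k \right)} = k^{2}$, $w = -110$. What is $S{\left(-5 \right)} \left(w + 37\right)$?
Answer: $-1825$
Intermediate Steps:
$S{\left(-5 \right)} \left(w + 37\right) = \left(-5\right)^{2} \left(-110 + 37\right) = 25 \left(-73\right) = -1825$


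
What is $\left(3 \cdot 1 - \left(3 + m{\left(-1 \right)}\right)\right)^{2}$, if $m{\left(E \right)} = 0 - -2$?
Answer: $4$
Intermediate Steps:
$m{\left(E \right)} = 2$ ($m{\left(E \right)} = 0 + 2 = 2$)
$\left(3 \cdot 1 - \left(3 + m{\left(-1 \right)}\right)\right)^{2} = \left(3 \cdot 1 + \left(1 \left(-3\right) - 2\right)\right)^{2} = \left(3 - 5\right)^{2} = \left(-2\right)^{2} = 4$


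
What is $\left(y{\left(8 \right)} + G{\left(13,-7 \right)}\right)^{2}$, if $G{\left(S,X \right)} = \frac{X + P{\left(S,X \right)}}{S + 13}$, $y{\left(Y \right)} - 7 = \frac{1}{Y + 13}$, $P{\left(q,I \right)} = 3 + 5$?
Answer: $\frac{14969161}{298116} \approx 50.213$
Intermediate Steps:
$P{\left(q,I \right)} = 8$
$y{\left(Y \right)} = 7 + \frac{1}{13 + Y}$ ($y{\left(Y \right)} = 7 + \frac{1}{Y + 13} = 7 + \frac{1}{13 + Y}$)
$G{\left(S,X \right)} = \frac{8 + X}{13 + S}$ ($G{\left(S,X \right)} = \frac{X + 8}{S + 13} = \frac{8 + X}{13 + S}$)
$\left(y{\left(8 \right)} + G{\left(13,-7 \right)}\right)^{2} = \left(\frac{92 + 7 \cdot 8}{13 + 8} + \frac{8 - 7}{13 + 13}\right)^{2} = \left(\frac{92 + 56}{21} + \frac{1}{26} \cdot 1\right)^{2} = \left(\frac{1}{21} \cdot 148 + \frac{1}{26} \cdot 1\right)^{2} = \left(\frac{148}{21} + \frac{1}{26}\right)^{2} = \left(\frac{3869}{546}\right)^{2} = \frac{14969161}{298116}$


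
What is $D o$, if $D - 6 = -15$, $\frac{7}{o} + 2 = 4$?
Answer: $- \frac{63}{2} \approx -31.5$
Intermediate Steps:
$o = \frac{7}{2}$ ($o = \frac{7}{-2 + 4} = \frac{7}{2} \approx 3.5$)
$D = -9$ ($D = 6 - 15 = -9$)
$D o = \left(-9\right) \frac{7}{2} = - \frac{63}{2}$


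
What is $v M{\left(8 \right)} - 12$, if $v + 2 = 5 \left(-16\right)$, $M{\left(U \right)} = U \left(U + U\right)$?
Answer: $-10508$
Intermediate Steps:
$M{\left(U \right)} = 2 U^{2}$ ($M{\left(U \right)} = U 2 U = 2 U^{2}$)
$v = -82$ ($v = -2 + 5 \left(-16\right) = -2 - 80 = -82$)
$v M{\left(8 \right)} - 12 = - 82 \cdot 2 \cdot 8^{2} - 12 = - 82 \cdot 2 \cdot 64 - 12 = \left(-82\right) 128 - 12 = -10496 - 12 = -10508$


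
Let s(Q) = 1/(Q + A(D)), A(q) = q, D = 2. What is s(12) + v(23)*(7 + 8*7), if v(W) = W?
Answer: 20287/14 ≈ 1449.1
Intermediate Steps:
s(Q) = 1/(2 + Q) (s(Q) = 1/(Q + 2) = 1/(2 + Q))
s(12) + v(23)*(7 + 8*7) = 1/(2 + 12) + 23*(7 + 8*7) = 1/14 + 23*(7 + 56) = 1/14 + 23*63 = 1/14 + 1449 = 20287/14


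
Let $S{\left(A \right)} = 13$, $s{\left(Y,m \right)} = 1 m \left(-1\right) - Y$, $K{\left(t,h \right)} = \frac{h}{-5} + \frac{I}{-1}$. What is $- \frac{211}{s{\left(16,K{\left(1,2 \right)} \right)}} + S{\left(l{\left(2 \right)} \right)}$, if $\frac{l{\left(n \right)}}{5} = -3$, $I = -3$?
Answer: $\frac{2264}{93} \approx 24.344$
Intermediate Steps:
$l{\left(n \right)} = -15$ ($l{\left(n \right)} = 5 \left(-3\right) = -15$)
$K{\left(t,h \right)} = 3 - \frac{h}{5}$ ($K{\left(t,h \right)} = \frac{h}{-5} - \frac{3}{-1} = h \left(- \frac{1}{5}\right) - -3 = - \frac{h}{5} + 3 = 3 - \frac{h}{5}$)
$s{\left(Y,m \right)} = - Y - m$ ($s{\left(Y,m \right)} = m \left(-1\right) - Y = - m - Y = - Y - m$)
$- \frac{211}{s{\left(16,K{\left(1,2 \right)} \right)}} + S{\left(l{\left(2 \right)} \right)} = - \frac{211}{\left(-1\right) 16 - \left(3 - \frac{2}{5}\right)} + 13 = - \frac{211}{-16 - \left(3 - \frac{2}{5}\right)} + 13 = - \frac{211}{-16 - \frac{13}{5}} + 13 = - \frac{211}{- \frac{93}{5}} + 13 = \left(-211\right) \left(- \frac{5}{93}\right) + 13 = \frac{1055}{93} + 13 = \frac{2264}{93}$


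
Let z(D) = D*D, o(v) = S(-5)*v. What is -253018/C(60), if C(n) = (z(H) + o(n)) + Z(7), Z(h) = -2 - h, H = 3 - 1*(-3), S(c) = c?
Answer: 253018/273 ≈ 926.81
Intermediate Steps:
H = 6 (H = 3 + 3 = 6)
o(v) = -5*v
z(D) = D**2
C(n) = 27 - 5*n (C(n) = (6**2 - 5*n) + (-2 - 1*7) = (36 - 5*n) + (-2 - 7) = (36 - 5*n) - 9 = 27 - 5*n)
-253018/C(60) = -253018/(27 - 5*60) = -253018/(27 - 300) = -253018/(-273) = -253018*(-1/273) = 253018/273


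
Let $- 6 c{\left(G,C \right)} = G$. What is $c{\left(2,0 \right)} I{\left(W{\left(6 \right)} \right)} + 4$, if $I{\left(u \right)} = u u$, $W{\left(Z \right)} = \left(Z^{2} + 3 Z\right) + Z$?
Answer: $-1196$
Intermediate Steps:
$W{\left(Z \right)} = Z^{2} + 4 Z$
$c{\left(G,C \right)} = - \frac{G}{6}$
$I{\left(u \right)} = u^{2}$
$c{\left(2,0 \right)} I{\left(W{\left(6 \right)} \right)} + 4 = \left(- \frac{1}{6}\right) 2 \left(6 \left(4 + 6\right)\right)^{2} + 4 = - \frac{\left(6 \cdot 10\right)^{2}}{3} + 4 = - \frac{60^{2}}{3} + 4 = \left(- \frac{1}{3}\right) 3600 + 4 = -1200 + 4 = -1196$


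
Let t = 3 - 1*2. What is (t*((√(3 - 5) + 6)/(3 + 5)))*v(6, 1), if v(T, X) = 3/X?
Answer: 9/4 + 3*I*√2/8 ≈ 2.25 + 0.53033*I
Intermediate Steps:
t = 1 (t = 3 - 2 = 1)
(t*((√(3 - 5) + 6)/(3 + 5)))*v(6, 1) = (1*((√(3 - 5) + 6)/(3 + 5)))*(3/1) = (1*((√(-2) + 6)/8))*(3*1) = (1*((I*√2 + 6)*(⅛)))*3 = (1*((6 + I*√2)*(⅛)))*3 = (1*(¾ + I*√2/8))*3 = (¾ + I*√2/8)*3 = 9/4 + 3*I*√2/8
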